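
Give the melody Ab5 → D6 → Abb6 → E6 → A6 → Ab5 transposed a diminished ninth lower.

G#4 C##5 G5 D##5 G##5 G#4

Ab5 gives G#4
D6 gives C##5
Abb6 gives G5
E6 gives D##5
A6 gives G##5
Ab5 gives G#4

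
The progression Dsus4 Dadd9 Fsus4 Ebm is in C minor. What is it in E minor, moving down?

F#sus4 F#add9 Asus4 Gm

C minor down to E minor is a minor sixth; each chord root moves by that interval while the quality stays the same.
Dsus4: root D down a minor sixth → F#, giving F#sus4.
Dadd9: root D down a minor sixth → F#, giving F#add9.
Fsus4: root F down a minor sixth → A, giving Asus4.
Ebm: root Eb down a minor sixth → G, giving Gm.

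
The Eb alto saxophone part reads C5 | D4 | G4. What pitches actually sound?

Written C4 on the Eb alto saxophone sounds as Eb3, a major sixth lower; apply that shift to every note.
C5 becomes Eb4
D4 becomes F3
G4 becomes Bb3

Eb4 F3 Bb3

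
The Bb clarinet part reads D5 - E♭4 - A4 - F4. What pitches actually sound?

C5 Db4 G4 Eb4

Written C4 on the Bb clarinet sounds as Bb3, a major second lower; apply that shift to every note.
D5 gives C5
Eb4 gives Db4
A4 gives G4
F4 gives Eb4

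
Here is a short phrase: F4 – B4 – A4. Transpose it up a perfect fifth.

F4: a fifth up reaches C, and 7 semitones makes it C5.
B4: a fifth up reaches F, and 7 semitones makes it F#5.
A4: a fifth up reaches E, and 7 semitones makes it E5.

C5 F#5 E5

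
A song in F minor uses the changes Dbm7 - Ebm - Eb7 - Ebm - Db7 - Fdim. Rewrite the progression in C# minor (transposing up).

F minor up to C# minor is an augmented fifth; each chord root moves by that interval while the quality stays the same.
Dbm7: root Db up an augmented fifth → A, giving Am7.
Ebm: root Eb up an augmented fifth → B, giving Bm.
Eb7: root Eb up an augmented fifth → B, giving B7.
Ebm: root Eb up an augmented fifth → B, giving Bm.
Db7: root Db up an augmented fifth → A, giving A7.
Fdim: root F up an augmented fifth → C#, giving C#dim.

Am7 Bm B7 Bm A7 C#dim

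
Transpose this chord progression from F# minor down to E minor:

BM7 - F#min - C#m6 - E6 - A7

AM7 Emin Bm6 D6 G7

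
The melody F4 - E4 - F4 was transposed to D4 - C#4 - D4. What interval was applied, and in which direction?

down a minor third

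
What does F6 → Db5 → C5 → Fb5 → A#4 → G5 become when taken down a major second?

F6 becomes Eb6
Db5 becomes Cb5
C5 becomes Bb4
Fb5 becomes Ebb5
A#4 becomes G#4
G5 becomes F5

Eb6 Cb5 Bb4 Ebb5 G#4 F5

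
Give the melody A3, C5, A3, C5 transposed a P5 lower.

D3 F4 D3 F4

A3 → D3
C5 → F4
A3 → D3
C5 → F4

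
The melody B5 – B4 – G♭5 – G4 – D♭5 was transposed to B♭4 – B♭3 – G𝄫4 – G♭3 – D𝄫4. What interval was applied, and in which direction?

down an augmented octave

From B5 to Bb4 is 8 letter names — an octave of some quality.
Bb4 to B5 is 13 semitones, which makes it an augmented octave; the second version is lower, so the direction is down.
Checking another pair — Db5 → Dbb4 — gives the same interval.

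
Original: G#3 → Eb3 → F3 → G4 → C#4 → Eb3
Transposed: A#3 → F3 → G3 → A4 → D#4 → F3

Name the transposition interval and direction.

Take the first pair: G#3 → A#3. G to A spans 2 letter names, so the interval is some kind of second.
G#3 to A#3 is 2 semitones, which makes it a major second; the second version is higher, so the direction is up.
Checking another pair — Eb3 → F3 — gives the same interval.

up a major second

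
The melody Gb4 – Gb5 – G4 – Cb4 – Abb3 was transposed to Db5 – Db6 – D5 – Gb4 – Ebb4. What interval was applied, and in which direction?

up a perfect fifth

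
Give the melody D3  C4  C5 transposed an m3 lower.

D3 down a minor third is B2.
C4: a third down reaches A, and 3 semitones makes it A3.
C5 down a minor third is A4.

B2 A3 A4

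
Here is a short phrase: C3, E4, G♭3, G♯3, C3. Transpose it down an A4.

C3 becomes Gb2
E4 becomes Bb3
Gb3 becomes Dbb3
G#3 becomes D3
C3 becomes Gb2

Gb2 Bb3 Dbb3 D3 Gb2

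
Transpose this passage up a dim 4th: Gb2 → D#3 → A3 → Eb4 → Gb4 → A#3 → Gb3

Cbb3 G3 Db4 Abb4 Cbb5 D4 Cbb4

A diminished fourth up from Gb2 gives Cbb3.
A diminished fourth up from D#3 gives G3.
A3 up a diminished fourth is Db4.
A diminished fourth up from Eb4 gives Abb4.
Gb4 up a diminished fourth is Cbb5.
A#3 up a diminished fourth is D4.
A diminished fourth up from Gb3 gives Cbb4.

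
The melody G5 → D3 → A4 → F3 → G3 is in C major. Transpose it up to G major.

From C up to G is a perfect fifth; apply that to each pitch.
G5 becomes D6
D3 becomes A3
A4 becomes E5
F3 becomes C4
G3 becomes D4

D6 A3 E5 C4 D4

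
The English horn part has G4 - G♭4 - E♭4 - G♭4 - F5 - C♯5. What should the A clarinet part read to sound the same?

First find concert pitch: the English horn sounds a perfect fifth below written, so G4 G♭4 E♭4 G♭4 F5 C♯5 sounds C4 Cb4 Ab3 Cb4 Bb4 F#4.
Then write for A clarinet: it sounds a minor third below written, so the part must be a minor third above concert.
C4 → Eb4
Cb4 → Ebb4
Ab3 → Cb4
Cb4 → Ebb4
Bb4 → Db5
F#4 → A4

Eb4 Ebb4 Cb4 Ebb4 Db5 A4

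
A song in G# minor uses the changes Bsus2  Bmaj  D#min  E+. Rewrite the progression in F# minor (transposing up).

Asus2 Amaj C#min D+

G# minor up to F# minor is a minor seventh; each chord root moves by that interval while the quality stays the same.
Bsus2: root B up a minor seventh → A, giving Asus2.
Bmaj: root B up a minor seventh → A, giving Amaj.
D#min: root D# up a minor seventh → C#, giving C#min.
E+: root E up a minor seventh → D, giving D+.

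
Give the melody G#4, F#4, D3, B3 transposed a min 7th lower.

A#3 G#3 E2 C#3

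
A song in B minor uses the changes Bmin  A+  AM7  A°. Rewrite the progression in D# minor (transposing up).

D#min C#+ C#M7 C#°

B minor up to D# minor is a major third; each chord root moves by that interval while the quality stays the same.
Bmin: root B up a major third → D#, giving D#min.
A+: root A up a major third → C#, giving C#+.
AM7: root A up a major third → C#, giving C#M7.
A°: root A up a major third → C#, giving C#°.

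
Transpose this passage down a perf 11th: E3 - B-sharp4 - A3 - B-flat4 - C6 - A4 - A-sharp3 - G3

A perfect eleventh down from E3 gives B1.
A perfect eleventh down from B#4 gives F##3.
A3: an eleventh down reaches E, and 17 semitones makes it E2.
A perfect eleventh down from Bb4 gives F3.
C6: an eleventh down reaches G, and 17 semitones makes it G4.
A perfect eleventh down from A4 gives E3.
A perfect eleventh down from A#3 gives E#2.
G3 down a perfect eleventh is D2.

B1 F##3 E2 F3 G4 E3 E#2 D2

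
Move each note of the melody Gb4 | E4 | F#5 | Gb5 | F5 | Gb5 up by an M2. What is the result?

Ab4 F#4 G#5 Ab5 G5 Ab5

Gb4 -> Ab4
E4 -> F#4
F#5 -> G#5
Gb5 -> Ab5
F5 -> G5
Gb5 -> Ab5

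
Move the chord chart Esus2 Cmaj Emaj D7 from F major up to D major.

F major up to D major is a major sixth; each chord root moves by that interval while the quality stays the same.
Esus2: root E up a major sixth → C#, giving C#sus2.
Cmaj: root C up a major sixth → A, giving Amaj.
Emaj: root E up a major sixth → C#, giving C#maj.
D7: root D up a major sixth → B, giving B7.

C#sus2 Amaj C#maj B7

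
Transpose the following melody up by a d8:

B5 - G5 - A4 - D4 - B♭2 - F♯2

Bb6 Gb6 Ab5 Db5 Bbb3 F3

A diminished octave up from B5 gives Bb6.
A diminished octave up from G5 gives Gb6.
A diminished octave up from A4 gives Ab5.
D4 up a diminished octave is Db5.
Bb2: an octave up reaches B, and 11 semitones makes it Bbb3.
A diminished octave up from F#2 gives F3.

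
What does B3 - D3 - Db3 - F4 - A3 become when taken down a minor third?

B3 → G#3
D3 → B2
Db3 → Bb2
F4 → D4
A3 → F#3

G#3 B2 Bb2 D4 F#3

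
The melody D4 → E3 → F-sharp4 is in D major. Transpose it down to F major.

D major to F major down is a major sixth, so every note moves down by that interval.
D4 becomes F3
E3 becomes G2
F#4 becomes A3

F3 G2 A3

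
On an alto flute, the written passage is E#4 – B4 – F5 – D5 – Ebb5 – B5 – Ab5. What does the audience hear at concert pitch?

The alto flute sounds a perfect fourth below written, so transpose each written note down a perfect fourth.
E#4 to B#3
B4 to F#4
F5 to C5
D5 to A4
Ebb5 to Bbb4
B5 to F#5
Ab5 to Eb5

B#3 F#4 C5 A4 Bbb4 F#5 Eb5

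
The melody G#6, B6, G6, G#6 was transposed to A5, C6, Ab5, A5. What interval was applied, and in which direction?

down a major seventh

Take the first pair: G#6 → A5. G to A spans 7 letter names, so the interval is some kind of seventh.
A5 to G#6 is 11 semitones, which makes it a major seventh; the second version is lower, so the direction is down.
Checking another pair — G#6 → A5 — gives the same interval.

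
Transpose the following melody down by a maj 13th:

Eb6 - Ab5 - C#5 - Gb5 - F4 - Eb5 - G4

Gb4 Cb4 E3 Bbb3 Ab2 Gb3 Bb2

Eb6 down a major thirteenth is Gb4.
Ab5 down a major thirteenth is Cb4.
A major thirteenth down from C#5 gives E3.
A major thirteenth down from Gb5 gives Bbb3.
F4: a thirteenth down reaches A, and 21 semitones makes it Ab2.
A major thirteenth down from Eb5 gives Gb3.
G4: a thirteenth down reaches B, and 21 semitones makes it Bb2.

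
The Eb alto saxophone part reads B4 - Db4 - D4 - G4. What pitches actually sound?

The Eb alto saxophone sounds a major sixth below written, so transpose each written note down a major sixth.
B4 gives D4
Db4 gives Fb3
D4 gives F3
G4 gives Bb3

D4 Fb3 F3 Bb3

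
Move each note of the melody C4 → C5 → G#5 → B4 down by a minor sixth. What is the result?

E3 E4 B#4 D#4

C4 down a minor sixth is E3.
A minor sixth down from C5 gives E4.
G#5 down a minor sixth is B#4.
A minor sixth down from B4 gives D#4.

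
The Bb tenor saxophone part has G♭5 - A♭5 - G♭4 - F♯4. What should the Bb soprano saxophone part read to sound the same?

First find concert pitch: the Bb tenor saxophone sounds a major ninth below written, so G♭5 A♭5 G♭4 F♯4 sounds Fb4 Gb4 Fb3 E3.
Then write for Bb soprano saxophone: it sounds a major second below written, so the part must be a major second above concert.
Fb4 → Gb4
Gb4 → Ab4
Fb3 → Gb3
E3 → F#3

Gb4 Ab4 Gb3 F#3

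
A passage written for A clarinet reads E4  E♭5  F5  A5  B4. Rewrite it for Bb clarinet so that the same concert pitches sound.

D#4 D5 E5 G#5 A#4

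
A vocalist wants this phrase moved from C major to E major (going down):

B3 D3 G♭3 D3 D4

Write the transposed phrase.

C major to E major down is a minor sixth, so every note moves down by that interval.
B3 gives D#3
D3 gives F#2
Gb3 gives Bb2
D3 gives F#2
D4 gives F#3

D#3 F#2 Bb2 F#2 F#3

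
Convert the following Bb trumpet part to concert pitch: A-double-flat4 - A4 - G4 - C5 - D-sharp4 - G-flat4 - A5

Gbb4 G4 F4 Bb4 C#4 Fb4 G5

Written C4 on the Bb trumpet sounds as Bb3, a major second lower; apply that shift to every note.
Abb4 -> Gbb4
A4 -> G4
G4 -> F4
C5 -> Bb4
D#4 -> C#4
Gb4 -> Fb4
A5 -> G5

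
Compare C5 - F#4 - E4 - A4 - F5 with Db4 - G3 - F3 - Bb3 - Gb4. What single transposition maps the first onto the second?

down a major seventh

Take the first pair: C5 → Db4. C to D spans 7 letter names, so the interval is some kind of seventh.
Db4 to C5 is 11 semitones, which makes it a major seventh; the second version is lower, so the direction is down.
Checking another pair — F5 → Gb4 — gives the same interval.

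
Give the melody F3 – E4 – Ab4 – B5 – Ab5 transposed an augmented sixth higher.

F3 gives D#4
E4 gives C##5
Ab4 gives F#5
B5 gives G##6
Ab5 gives F#6

D#4 C##5 F#5 G##6 F#6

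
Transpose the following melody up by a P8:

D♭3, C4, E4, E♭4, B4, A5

Db4 C5 E5 Eb5 B5 A6

Db3 to Db4
C4 to C5
E4 to E5
Eb4 to Eb5
B4 to B5
A5 to A6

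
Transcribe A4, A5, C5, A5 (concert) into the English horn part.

Written C4 sounds as F3 on the English horn, so concert pitches are written a perfect fifth up.
A4 -> E5
A5 -> E6
C5 -> G5
A5 -> E6

E5 E6 G5 E6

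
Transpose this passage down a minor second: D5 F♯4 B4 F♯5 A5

C#5 E#4 A#4 E#5 G#5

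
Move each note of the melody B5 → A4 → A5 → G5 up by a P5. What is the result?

B5 to F#6
A4 to E5
A5 to E6
G5 to D6

F#6 E5 E6 D6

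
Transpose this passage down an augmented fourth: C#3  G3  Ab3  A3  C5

G2 Db3 Ebb3 Eb3 Gb4

C#3 to G2
G3 to Db3
Ab3 to Ebb3
A3 to Eb3
C5 to Gb4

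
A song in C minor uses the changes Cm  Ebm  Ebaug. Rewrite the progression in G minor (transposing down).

Gm Bbm Bbaug

C minor down to G minor is a perfect fourth; each chord root moves by that interval while the quality stays the same.
Cm: root C down a perfect fourth → G, giving Gm.
Ebm: root Eb down a perfect fourth → Bb, giving Bbm.
Ebaug: root Eb down a perfect fourth → Bb, giving Bbaug.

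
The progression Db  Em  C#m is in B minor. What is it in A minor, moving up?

B minor up to A minor is a minor seventh; each chord root moves by that interval while the quality stays the same.
Db: root Db up a minor seventh → Cb, giving Cb.
Em: root E up a minor seventh → D, giving Dm.
C#m: root C# up a minor seventh → B, giving Bm.

Cb Dm Bm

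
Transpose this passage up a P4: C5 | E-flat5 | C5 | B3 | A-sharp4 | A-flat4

F5 Ab5 F5 E4 D#5 Db5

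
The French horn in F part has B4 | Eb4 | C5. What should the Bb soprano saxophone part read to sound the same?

F#4 Bb3 G4

First find concert pitch: the French horn in F sounds a perfect fifth below written, so B4 Eb4 C5 sounds E4 Ab3 F4.
Then write for Bb soprano saxophone: it sounds a major second below written, so the part must be a major second above concert.
E4 → F#4
Ab3 → Bb3
F4 → G4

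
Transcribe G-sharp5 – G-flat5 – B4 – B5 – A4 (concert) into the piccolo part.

Written C4 sounds as C5 on the piccolo, so concert pitches are written a perfect octave down.
G#5 to G#4
Gb5 to Gb4
B4 to B3
B5 to B4
A4 to A3

G#4 Gb4 B3 B4 A3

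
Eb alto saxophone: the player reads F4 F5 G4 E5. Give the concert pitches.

The Eb alto saxophone sounds a major sixth below written, so transpose each written note down a major sixth.
F4 -> Ab3
F5 -> Ab4
G4 -> Bb3
E5 -> G4

Ab3 Ab4 Bb3 G4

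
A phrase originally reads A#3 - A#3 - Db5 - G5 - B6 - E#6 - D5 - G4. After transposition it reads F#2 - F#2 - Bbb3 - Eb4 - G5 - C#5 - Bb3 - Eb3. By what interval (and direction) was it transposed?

down a major tenth

Take the first pair: A#3 → F#2. A to F spans 10 letter names, so the interval is some kind of tenth.
F#2 to A#3 is 16 semitones, which makes it a major tenth; the second version is lower, so the direction is down.
Checking another pair — G4 → Eb3 — gives the same interval.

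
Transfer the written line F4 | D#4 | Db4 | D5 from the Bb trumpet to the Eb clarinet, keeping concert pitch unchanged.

C4 A#3 Ab3 A4

First find concert pitch: the Bb trumpet sounds a major second below written, so F4 D#4 Db4 D5 sounds Eb4 C#4 Cb4 C5.
Then write for Eb clarinet: it sounds a minor third above written, so the part must be a minor third below concert.
Eb4 → C4
C#4 → A#3
Cb4 → Ab3
C5 → A4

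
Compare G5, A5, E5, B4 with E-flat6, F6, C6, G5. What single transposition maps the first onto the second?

up a minor sixth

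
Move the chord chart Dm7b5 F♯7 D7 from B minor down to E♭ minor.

B minor down to E♭ minor is an augmented fifth; each chord root moves by that interval while the quality stays the same.
Dm7b5: root D down an augmented fifth → Gb, giving Gbm7b5.
F♯7: root F♯ down an augmented fifth → Bb, giving Bb7.
D7: root D down an augmented fifth → Gb, giving Gb7.

Gbm7b5 Bb7 Gb7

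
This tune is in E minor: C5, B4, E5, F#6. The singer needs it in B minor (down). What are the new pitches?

From E down to B is a perfect fourth; apply that to each pitch.
C5 becomes G4
B4 becomes F#4
E5 becomes B4
F#6 becomes C#6

G4 F#4 B4 C#6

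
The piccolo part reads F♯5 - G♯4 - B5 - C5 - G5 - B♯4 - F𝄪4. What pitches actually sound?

F#6 G#5 B6 C6 G6 B#5 F##5

The piccolo sounds a perfect octave above written, so transpose each written note up a perfect octave.
F#5 becomes F#6
G#4 becomes G#5
B5 becomes B6
C5 becomes C6
G5 becomes G6
B#4 becomes B#5
F##4 becomes F##5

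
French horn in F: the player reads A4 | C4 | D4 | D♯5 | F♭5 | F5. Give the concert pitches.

Written C4 on the French horn in F sounds as F3, a perfect fifth lower; apply that shift to every note.
A4 gives D4
C4 gives F3
D4 gives G3
D#5 gives G#4
Fb5 gives Bbb4
F5 gives Bb4

D4 F3 G3 G#4 Bbb4 Bb4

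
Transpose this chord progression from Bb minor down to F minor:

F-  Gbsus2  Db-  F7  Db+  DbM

Bb minor down to F minor is a perfect fourth; each chord root moves by that interval while the quality stays the same.
F-: root F down a perfect fourth → C, giving C-.
Gbsus2: root Gb down a perfect fourth → Db, giving Dbsus2.
Db-: root Db down a perfect fourth → Ab, giving Ab-.
F7: root F down a perfect fourth → C, giving C7.
Db+: root Db down a perfect fourth → Ab, giving Ab+.
DbM: root Db down a perfect fourth → Ab, giving AbM.

C- Dbsus2 Ab- C7 Ab+ AbM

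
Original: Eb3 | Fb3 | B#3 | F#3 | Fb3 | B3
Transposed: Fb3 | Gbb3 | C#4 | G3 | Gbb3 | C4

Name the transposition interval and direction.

Take the first pair: Eb3 → Fb3. E to F spans 2 letter names, so the interval is some kind of second.
Eb3 to Fb3 is 1 semitone, which makes it a minor second; the second version is higher, so the direction is up.
Checking another pair — B3 → C4 — gives the same interval.

up a minor second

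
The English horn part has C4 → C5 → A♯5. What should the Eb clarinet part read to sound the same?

D3 D4 B#4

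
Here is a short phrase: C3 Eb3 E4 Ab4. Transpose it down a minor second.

B2 D3 D#4 G4

A minor second down from C3 gives B2.
A minor second down from Eb3 gives D3.
A minor second down from E4 gives D#4.
A minor second down from Ab4 gives G4.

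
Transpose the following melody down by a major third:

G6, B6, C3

G6: a third down reaches E, and 4 semitones makes it Eb6.
B6: a third down reaches G, and 4 semitones makes it G6.
C3 down a major third is Ab2.

Eb6 G6 Ab2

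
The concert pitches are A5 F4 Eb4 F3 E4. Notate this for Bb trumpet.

B5 G4 F4 G3 F#4

The Bb trumpet sounds a major second below written, so the written part must be a major second above concert — transpose each note up.
A5 gives B5
F4 gives G4
Eb4 gives F4
F3 gives G3
E4 gives F#4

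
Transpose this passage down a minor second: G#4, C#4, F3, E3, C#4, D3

F##4 B#3 E3 D#3 B#3 C#3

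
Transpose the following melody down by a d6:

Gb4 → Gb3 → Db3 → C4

B3 B2 F#2 E#3

Gb4: a sixth down reaches B, and 7 semitones makes it B3.
Gb3 down a diminished sixth is B2.
Db3 down a diminished sixth is F#2.
C4 down a diminished sixth is E#3.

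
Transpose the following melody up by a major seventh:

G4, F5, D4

G4 to F#5
F5 to E6
D4 to C#5

F#5 E6 C#5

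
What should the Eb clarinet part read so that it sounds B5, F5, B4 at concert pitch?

Written C4 sounds as Eb4 on the Eb clarinet, so concert pitches are written a minor third down.
B5 -> G#5
F5 -> D5
B4 -> G#4

G#5 D5 G#4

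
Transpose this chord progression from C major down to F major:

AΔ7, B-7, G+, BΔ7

DΔ7 E-7 C+ EΔ7

C major down to F major is a perfect fifth; each chord root moves by that interval while the quality stays the same.
AΔ7: root A down a perfect fifth → D, giving DΔ7.
B-7: root B down a perfect fifth → E, giving E-7.
G+: root G down a perfect fifth → C, giving C+.
BΔ7: root B down a perfect fifth → E, giving EΔ7.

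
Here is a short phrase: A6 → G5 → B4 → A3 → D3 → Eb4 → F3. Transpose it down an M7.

A major seventh down from A6 gives Bb5.
G5: a seventh down reaches A, and 11 semitones makes it Ab4.
A major seventh down from B4 gives C4.
A3 down a major seventh is Bb2.
D3: a seventh down reaches E, and 11 semitones makes it Eb2.
A major seventh down from Eb4 gives Fb3.
F3 down a major seventh is Gb2.

Bb5 Ab4 C4 Bb2 Eb2 Fb3 Gb2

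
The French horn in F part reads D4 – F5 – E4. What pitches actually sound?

G3 Bb4 A3

Written C4 on the French horn in F sounds as F3, a perfect fifth lower; apply that shift to every note.
D4 → G3
F5 → Bb4
E4 → A3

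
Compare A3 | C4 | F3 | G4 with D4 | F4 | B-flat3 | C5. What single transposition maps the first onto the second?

up a perfect fourth

From A3 to D4 is 4 letter names — a fourth of some quality.
A3 to D4 is 5 semitones, which makes it a perfect fourth; the second version is higher, so the direction is up.
Checking another pair — G4 → C5 — gives the same interval.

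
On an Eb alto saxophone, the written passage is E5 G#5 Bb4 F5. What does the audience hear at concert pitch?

G4 B4 Db4 Ab4

The Eb alto saxophone sounds a major sixth below written, so transpose each written note down a major sixth.
E5 to G4
G#5 to B4
Bb4 to Db4
F5 to Ab4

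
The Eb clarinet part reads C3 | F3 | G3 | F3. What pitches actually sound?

Eb3 Ab3 Bb3 Ab3

Written C4 on the Eb clarinet sounds as Eb4, a minor third higher; apply that shift to every note.
C3 to Eb3
F3 to Ab3
G3 to Bb3
F3 to Ab3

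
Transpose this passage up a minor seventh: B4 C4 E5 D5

A5 Bb4 D6 C6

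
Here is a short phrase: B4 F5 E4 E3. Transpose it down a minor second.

A#4 E5 D#4 D#3

A minor second down from B4 gives A#4.
F5 down a minor second is E5.
A minor second down from E4 gives D#4.
E3 down a minor second is D#3.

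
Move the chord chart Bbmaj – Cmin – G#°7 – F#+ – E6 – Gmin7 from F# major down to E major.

F# major down to E major is a major second; each chord root moves by that interval while the quality stays the same.
Bbmaj: root Bb down a major second → Ab, giving Abmaj.
Cmin: root C down a major second → Bb, giving Bbmin.
G#°7: root G# down a major second → F#, giving F#°7.
F#+: root F# down a major second → E, giving E+.
E6: root E down a major second → D, giving D6.
Gmin7: root G down a major second → F, giving Fmin7.

Abmaj Bbmin F#°7 E+ D6 Fmin7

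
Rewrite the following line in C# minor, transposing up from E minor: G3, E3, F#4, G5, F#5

E4 C#4 D#5 E6 D#6

E minor to C# minor up is a major sixth, so every note moves up by that interval.
G3 → E4
E3 → C#4
F#4 → D#5
G5 → E6
F#5 → D#6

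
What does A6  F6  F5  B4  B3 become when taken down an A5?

Db6 Bbb5 Bbb4 Eb4 Eb3

A6 down an augmented fifth is Db6.
F6 down an augmented fifth is Bbb5.
An augmented fifth down from F5 gives Bbb4.
B4: a fifth down reaches E, and 8 semitones makes it Eb4.
B3 down an augmented fifth is Eb3.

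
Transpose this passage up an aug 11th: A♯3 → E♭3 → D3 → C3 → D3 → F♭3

D##5 A4 G#4 F#4 G#4 Bb4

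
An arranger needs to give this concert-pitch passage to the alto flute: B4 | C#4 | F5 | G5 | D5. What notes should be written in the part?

E5 F#4 Bb5 C6 G5

Written C4 sounds as G3 on the alto flute, so concert pitches are written a perfect fourth up.
B4 → E5
C#4 → F#4
F5 → Bb5
G5 → C6
D5 → G5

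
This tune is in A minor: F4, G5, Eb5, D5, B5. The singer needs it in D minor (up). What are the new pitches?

Bb4 C6 Ab5 G5 E6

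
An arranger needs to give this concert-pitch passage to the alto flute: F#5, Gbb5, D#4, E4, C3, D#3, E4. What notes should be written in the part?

Written C4 sounds as G3 on the alto flute, so concert pitches are written a perfect fourth up.
F#5 gives B5
Gbb5 gives Cbb6
D#4 gives G#4
E4 gives A4
C3 gives F3
D#3 gives G#3
E4 gives A4

B5 Cbb6 G#4 A4 F3 G#3 A4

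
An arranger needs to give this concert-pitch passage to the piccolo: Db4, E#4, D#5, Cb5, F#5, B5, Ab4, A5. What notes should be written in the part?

Db3 E#3 D#4 Cb4 F#4 B4 Ab3 A4

The piccolo sounds a perfect octave above written, so the written part must be a perfect octave below concert — transpose each note down.
Db4 becomes Db3
E#4 becomes E#3
D#5 becomes D#4
Cb5 becomes Cb4
F#5 becomes F#4
B5 becomes B4
Ab4 becomes Ab3
A5 becomes A4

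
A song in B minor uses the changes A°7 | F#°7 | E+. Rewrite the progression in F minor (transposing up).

Eb°7 C°7 Bb+

B minor up to F minor is a diminished fifth; each chord root moves by that interval while the quality stays the same.
A°7: root A up a diminished fifth → Eb, giving Eb°7.
F#°7: root F# up a diminished fifth → C, giving C°7.
E+: root E up a diminished fifth → Bb, giving Bb+.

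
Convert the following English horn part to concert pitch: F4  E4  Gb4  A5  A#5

Bb3 A3 Cb4 D5 D#5

Written C4 on the English horn sounds as F3, a perfect fifth lower; apply that shift to every note.
F4 becomes Bb3
E4 becomes A3
Gb4 becomes Cb4
A5 becomes D5
A#5 becomes D#5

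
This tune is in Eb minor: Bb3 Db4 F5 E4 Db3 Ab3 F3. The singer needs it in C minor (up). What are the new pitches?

G4 Bb4 D6 C#5 Bb3 F4 D4

Eb minor to C minor up is a major sixth, so every note moves up by that interval.
Bb3 gives G4
Db4 gives Bb4
F5 gives D6
E4 gives C#5
Db3 gives Bb3
Ab3 gives F4
F3 gives D4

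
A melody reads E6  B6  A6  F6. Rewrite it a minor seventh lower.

F#5 C#6 B5 G5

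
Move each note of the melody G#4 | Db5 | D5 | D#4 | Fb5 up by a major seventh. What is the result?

G#4 -> F##5
Db5 -> C6
D5 -> C#6
D#4 -> C##5
Fb5 -> Eb6

F##5 C6 C#6 C##5 Eb6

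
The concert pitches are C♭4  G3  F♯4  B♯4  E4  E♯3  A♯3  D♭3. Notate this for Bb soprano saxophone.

The Bb soprano saxophone sounds a major second below written, so the written part must be a major second above concert — transpose each note up.
Cb4 gives Db4
G3 gives A3
F#4 gives G#4
B#4 gives C##5
E4 gives F#4
E#3 gives F##3
A#3 gives B#3
Db3 gives Eb3

Db4 A3 G#4 C##5 F#4 F##3 B#3 Eb3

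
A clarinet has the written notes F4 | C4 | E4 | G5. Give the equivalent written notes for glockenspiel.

D2 A1 C#2 E3

First find concert pitch: the A clarinet sounds a minor third below written, so F4 C4 E4 G5 sounds D4 A3 C#4 E5.
Then write for glockenspiel: it sounds a perfect fifteenth above written, so the part must be a perfect fifteenth below concert.
D4 → D2
A3 → A1
C#4 → C#2
E5 → E3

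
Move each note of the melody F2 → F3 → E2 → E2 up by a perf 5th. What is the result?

F2: a fifth up reaches C, and 7 semitones makes it C3.
F3: a fifth up reaches C, and 7 semitones makes it C4.
E2: a fifth up reaches B, and 7 semitones makes it B2.
E2 up a perfect fifth is B2.

C3 C4 B2 B2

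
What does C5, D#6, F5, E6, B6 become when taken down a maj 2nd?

C5: a second down reaches B, and 2 semitones makes it Bb4.
A major second down from D#6 gives C#6.
A major second down from F5 gives Eb5.
E6 down a major second is D6.
B6: a second down reaches A, and 2 semitones makes it A6.

Bb4 C#6 Eb5 D6 A6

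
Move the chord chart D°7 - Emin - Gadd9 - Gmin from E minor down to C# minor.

B°7 C#min Eadd9 Emin

E minor down to C# minor is a minor third; each chord root moves by that interval while the quality stays the same.
D°7: root D down a minor third → B, giving B°7.
Emin: root E down a minor third → C#, giving C#min.
Gadd9: root G down a minor third → E, giving Eadd9.
Gmin: root G down a minor third → E, giving Emin.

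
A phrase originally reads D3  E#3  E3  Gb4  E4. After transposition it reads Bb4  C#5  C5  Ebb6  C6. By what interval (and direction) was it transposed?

From D3 to Bb4 is 13 letter names — a thirteenth of some quality.
D3 to Bb4 is 20 semitones, which makes it a minor thirteenth; the second version is higher, so the direction is up.
Checking another pair — E4 → C6 — gives the same interval.

up a minor thirteenth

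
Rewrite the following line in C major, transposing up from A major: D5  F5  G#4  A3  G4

A major to C major up is a minor third, so every note moves up by that interval.
D5 gives F5
F5 gives Ab5
G#4 gives B4
A3 gives C4
G4 gives Bb4

F5 Ab5 B4 C4 Bb4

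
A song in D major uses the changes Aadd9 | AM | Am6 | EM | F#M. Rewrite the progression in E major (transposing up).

Badd9 BM Bm6 F#M G#M

D major up to E major is a major second; each chord root moves by that interval while the quality stays the same.
Aadd9: root A up a major second → B, giving Badd9.
AM: root A up a major second → B, giving BM.
Am6: root A up a major second → B, giving Bm6.
EM: root E up a major second → F#, giving F#M.
F#M: root F# up a major second → G#, giving G#M.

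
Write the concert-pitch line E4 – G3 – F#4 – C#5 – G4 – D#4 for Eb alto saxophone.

Written C4 sounds as Eb3 on the Eb alto saxophone, so concert pitches are written a major sixth up.
E4 to C#5
G3 to E4
F#4 to D#5
C#5 to A#5
G4 to E5
D#4 to B#4

C#5 E4 D#5 A#5 E5 B#4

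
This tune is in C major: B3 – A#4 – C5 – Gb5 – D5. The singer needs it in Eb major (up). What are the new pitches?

D4 C#5 Eb5 Bbb5 F5

C major to Eb major up is a minor third, so every note moves up by that interval.
B3 to D4
A#4 to C#5
C5 to Eb5
Gb5 to Bbb5
D5 to F5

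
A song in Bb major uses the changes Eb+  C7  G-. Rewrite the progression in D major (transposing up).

G+ E7 B-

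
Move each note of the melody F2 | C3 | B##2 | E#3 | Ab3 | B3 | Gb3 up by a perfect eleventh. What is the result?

Bb3 F4 E##4 A#4 Db5 E5 Cb5

A perfect eleventh up from F2 gives Bb3.
A perfect eleventh up from C3 gives F4.
A perfect eleventh up from B##2 gives E##4.
A perfect eleventh up from E#3 gives A#4.
Ab3 up a perfect eleventh is Db5.
B3 up a perfect eleventh is E5.
Gb3: an eleventh up reaches C, and 17 semitones makes it Cb5.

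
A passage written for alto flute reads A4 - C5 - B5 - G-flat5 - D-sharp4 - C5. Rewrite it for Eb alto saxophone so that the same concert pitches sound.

First find concert pitch: the alto flute sounds a perfect fourth below written, so A4 C5 B5 G-flat5 D-sharp4 C5 sounds E4 G4 F#5 Db5 A#3 G4.
Then write for Eb alto saxophone: it sounds a major sixth below written, so the part must be a major sixth above concert.
E4 → C#5
G4 → E5
F#5 → D#6
Db5 → Bb5
A#3 → F##4
G4 → E5

C#5 E5 D#6 Bb5 F##4 E5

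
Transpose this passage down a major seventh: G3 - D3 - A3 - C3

G3: a seventh down reaches A, and 11 semitones makes it Ab2.
D3 down a major seventh is Eb2.
A major seventh down from A3 gives Bb2.
A major seventh down from C3 gives Db2.

Ab2 Eb2 Bb2 Db2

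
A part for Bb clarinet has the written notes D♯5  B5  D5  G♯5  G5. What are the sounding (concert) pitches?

Written C4 on the Bb clarinet sounds as Bb3, a major second lower; apply that shift to every note.
D#5 → C#5
B5 → A5
D5 → C5
G#5 → F#5
G5 → F5

C#5 A5 C5 F#5 F5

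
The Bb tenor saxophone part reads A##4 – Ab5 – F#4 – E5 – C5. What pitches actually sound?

The Bb tenor saxophone sounds a major ninth below written, so transpose each written note down a major ninth.
A##4 → G##3
Ab5 → Gb4
F#4 → E3
E5 → D4
C5 → Bb3

G##3 Gb4 E3 D4 Bb3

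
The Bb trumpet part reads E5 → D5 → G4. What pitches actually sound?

D5 C5 F4

The Bb trumpet sounds a major second below written, so transpose each written note down a major second.
E5 -> D5
D5 -> C5
G4 -> F4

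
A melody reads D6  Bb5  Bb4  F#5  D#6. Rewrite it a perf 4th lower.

A5 F5 F4 C#5 A#5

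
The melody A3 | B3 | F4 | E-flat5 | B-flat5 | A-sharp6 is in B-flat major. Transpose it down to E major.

From B-flat down to E is a diminished fifth; apply that to each pitch.
A3 → D#3
B3 → E#3
F4 → B3
Eb5 → A4
Bb5 → E5
A#6 → D##6

D#3 E#3 B3 A4 E5 D##6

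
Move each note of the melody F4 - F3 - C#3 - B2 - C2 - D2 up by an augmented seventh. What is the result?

E#5 E#4 B##3 A##3 B#2 C##3

F4 gives E#5
F3 gives E#4
C#3 gives B##3
B2 gives A##3
C2 gives B#2
D2 gives C##3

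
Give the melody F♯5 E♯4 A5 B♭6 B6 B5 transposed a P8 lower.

F#5 to F#4
E#4 to E#3
A5 to A4
Bb6 to Bb5
B6 to B5
B5 to B4

F#4 E#3 A4 Bb5 B5 B4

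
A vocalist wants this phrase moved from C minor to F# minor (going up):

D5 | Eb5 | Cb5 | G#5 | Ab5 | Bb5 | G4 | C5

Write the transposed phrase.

G#5 A5 F5 C##6 D6 E6 C#5 F#5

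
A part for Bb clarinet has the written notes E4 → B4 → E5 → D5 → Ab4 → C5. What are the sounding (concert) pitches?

Written C4 on the Bb clarinet sounds as Bb3, a major second lower; apply that shift to every note.
E4 becomes D4
B4 becomes A4
E5 becomes D5
D5 becomes C5
Ab4 becomes Gb4
C5 becomes Bb4

D4 A4 D5 C5 Gb4 Bb4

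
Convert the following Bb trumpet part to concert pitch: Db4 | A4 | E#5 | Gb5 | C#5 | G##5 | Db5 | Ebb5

Cb4 G4 D#5 Fb5 B4 F##5 Cb5 Dbb5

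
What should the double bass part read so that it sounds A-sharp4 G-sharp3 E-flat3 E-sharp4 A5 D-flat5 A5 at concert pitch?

A#5 G#4 Eb4 E#5 A6 Db6 A6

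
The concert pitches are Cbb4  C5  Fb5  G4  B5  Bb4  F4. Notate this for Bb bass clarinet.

Dbb5 D6 Gb6 A5 C#7 C6 G5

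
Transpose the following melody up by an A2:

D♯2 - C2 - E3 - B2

D#2 becomes E##2
C2 becomes D#2
E3 becomes F##3
B2 becomes C##3

E##2 D#2 F##3 C##3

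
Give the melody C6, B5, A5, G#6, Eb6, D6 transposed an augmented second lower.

C6: a second down reaches B, and 3 semitones makes it Bbb5.
An augmented second down from B5 gives Ab5.
A5 down an augmented second is Gb5.
G#6: a second down reaches F, and 3 semitones makes it F6.
Eb6: a second down reaches D, and 3 semitones makes it Dbb6.
D6 down an augmented second is Cb6.

Bbb5 Ab5 Gb5 F6 Dbb6 Cb6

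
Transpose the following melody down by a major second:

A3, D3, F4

G3 C3 Eb4

A3 down a major second is G3.
D3 down a major second is C3.
F4 down a major second is Eb4.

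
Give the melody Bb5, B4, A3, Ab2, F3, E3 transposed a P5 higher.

Bb5: a fifth up reaches F, and 7 semitones makes it F6.
A perfect fifth up from B4 gives F#5.
A perfect fifth up from A3 gives E4.
Ab2 up a perfect fifth is Eb3.
F3: a fifth up reaches C, and 7 semitones makes it C4.
E3 up a perfect fifth is B3.

F6 F#5 E4 Eb3 C4 B3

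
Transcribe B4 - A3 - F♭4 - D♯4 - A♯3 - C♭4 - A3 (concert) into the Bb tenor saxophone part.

The Bb tenor saxophone sounds a major ninth below written, so the written part must be a major ninth above concert — transpose each note up.
B4 becomes C#6
A3 becomes B4
Fb4 becomes Gb5
D#4 becomes E#5
A#3 becomes B#4
Cb4 becomes Db5
A3 becomes B4

C#6 B4 Gb5 E#5 B#4 Db5 B4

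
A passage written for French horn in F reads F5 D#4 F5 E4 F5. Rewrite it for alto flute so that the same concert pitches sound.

First find concert pitch: the French horn in F sounds a perfect fifth below written, so F5 D#4 F5 E4 F5 sounds Bb4 G#3 Bb4 A3 Bb4.
Then write for alto flute: it sounds a perfect fourth below written, so the part must be a perfect fourth above concert.
Bb4 → Eb5
G#3 → C#4
Bb4 → Eb5
A3 → D4
Bb4 → Eb5

Eb5 C#4 Eb5 D4 Eb5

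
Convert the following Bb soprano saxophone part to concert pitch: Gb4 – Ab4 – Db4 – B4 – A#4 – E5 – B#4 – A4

Written C4 on the Bb soprano saxophone sounds as Bb3, a major second lower; apply that shift to every note.
Gb4 → Fb4
Ab4 → Gb4
Db4 → Cb4
B4 → A4
A#4 → G#4
E5 → D5
B#4 → A#4
A4 → G4

Fb4 Gb4 Cb4 A4 G#4 D5 A#4 G4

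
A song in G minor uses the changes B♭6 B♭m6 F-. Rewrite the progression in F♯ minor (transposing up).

A6 Am6 E-

G minor up to F♯ minor is a major seventh; each chord root moves by that interval while the quality stays the same.
B♭6: root B♭ up a major seventh → A, giving A6.
B♭m6: root B♭ up a major seventh → A, giving Am6.
F-: root F up a major seventh → E, giving E-.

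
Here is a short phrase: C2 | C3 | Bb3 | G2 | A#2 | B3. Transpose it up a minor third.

C2 → Eb2
C3 → Eb3
Bb3 → Db4
G2 → Bb2
A#2 → C#3
B3 → D4

Eb2 Eb3 Db4 Bb2 C#3 D4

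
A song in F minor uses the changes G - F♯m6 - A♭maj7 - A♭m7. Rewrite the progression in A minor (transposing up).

B A#m6 Cmaj7 Cm7

F minor up to A minor is a major third; each chord root moves by that interval while the quality stays the same.
G: root G up a major third → B, giving B.
F♯m6: root F♯ up a major third → A#, giving A#m6.
A♭maj7: root A♭ up a major third → C, giving Cmaj7.
A♭m7: root A♭ up a major third → C, giving Cm7.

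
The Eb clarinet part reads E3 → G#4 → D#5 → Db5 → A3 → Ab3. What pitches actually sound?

Written C4 on the Eb clarinet sounds as Eb4, a minor third higher; apply that shift to every note.
E3 becomes G3
G#4 becomes B4
D#5 becomes F#5
Db5 becomes Fb5
A3 becomes C4
Ab3 becomes Cb4

G3 B4 F#5 Fb5 C4 Cb4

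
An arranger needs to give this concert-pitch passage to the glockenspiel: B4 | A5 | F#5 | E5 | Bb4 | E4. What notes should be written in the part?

The glockenspiel sounds a perfect fifteenth above written, so the written part must be a perfect fifteenth below concert — transpose each note down.
B4 becomes B2
A5 becomes A3
F#5 becomes F#3
E5 becomes E3
Bb4 becomes Bb2
E4 becomes E2

B2 A3 F#3 E3 Bb2 E2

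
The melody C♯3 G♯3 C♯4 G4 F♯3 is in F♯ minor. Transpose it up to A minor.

E3 B3 E4 Bb4 A3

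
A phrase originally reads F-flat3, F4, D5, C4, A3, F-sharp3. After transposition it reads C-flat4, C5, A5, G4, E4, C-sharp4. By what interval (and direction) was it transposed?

up a perfect fifth

From Fb3 to Cb4 is 5 letter names — a fifth of some quality.
Fb3 to Cb4 is 7 semitones, which makes it a perfect fifth; the second version is higher, so the direction is up.
Checking another pair — F#3 → C#4 — gives the same interval.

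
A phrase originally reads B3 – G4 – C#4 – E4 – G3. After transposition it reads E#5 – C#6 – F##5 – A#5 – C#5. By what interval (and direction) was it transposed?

Take the first pair: B3 → E#5. B to E spans 11 letter names, so the interval is some kind of eleventh.
B3 to E#5 is 18 semitones, which makes it an augmented eleventh; the second version is higher, so the direction is up.
Checking another pair — G3 → C#5 — gives the same interval.

up an augmented eleventh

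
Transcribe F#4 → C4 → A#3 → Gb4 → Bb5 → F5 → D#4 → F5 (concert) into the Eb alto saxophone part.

The Eb alto saxophone sounds a major sixth below written, so the written part must be a major sixth above concert — transpose each note up.
F#4 to D#5
C4 to A4
A#3 to F##4
Gb4 to Eb5
Bb5 to G6
F5 to D6
D#4 to B#4
F5 to D6

D#5 A4 F##4 Eb5 G6 D6 B#4 D6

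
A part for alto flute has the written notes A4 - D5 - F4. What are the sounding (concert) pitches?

The alto flute sounds a perfect fourth below written, so transpose each written note down a perfect fourth.
A4 becomes E4
D5 becomes A4
F4 becomes C4

E4 A4 C4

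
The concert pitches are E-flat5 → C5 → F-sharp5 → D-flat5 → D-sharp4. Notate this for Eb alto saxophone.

C6 A5 D#6 Bb5 B#4

The Eb alto saxophone sounds a major sixth below written, so the written part must be a major sixth above concert — transpose each note up.
Eb5 to C6
C5 to A5
F#5 to D#6
Db5 to Bb5
D#4 to B#4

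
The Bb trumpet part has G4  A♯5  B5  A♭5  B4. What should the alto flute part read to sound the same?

Bb4 C#6 D6 Cb6 D5

First find concert pitch: the Bb trumpet sounds a major second below written, so G4 A♯5 B5 A♭5 B4 sounds F4 G#5 A5 Gb5 A4.
Then write for alto flute: it sounds a perfect fourth below written, so the part must be a perfect fourth above concert.
F4 → Bb4
G#5 → C#6
A5 → D6
Gb5 → Cb6
A4 → D5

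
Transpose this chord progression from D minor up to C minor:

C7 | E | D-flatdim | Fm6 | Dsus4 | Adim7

D minor up to C minor is a minor seventh; each chord root moves by that interval while the quality stays the same.
C7: root C up a minor seventh → Bb, giving Bb7.
E: root E up a minor seventh → D, giving D.
D-flatdim: root D-flat up a minor seventh → Cb, giving Cbdim.
Fm6: root F up a minor seventh → Eb, giving Ebm6.
Dsus4: root D up a minor seventh → C, giving Csus4.
Adim7: root A up a minor seventh → G, giving Gdim7.

Bb7 D Cbdim Ebm6 Csus4 Gdim7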